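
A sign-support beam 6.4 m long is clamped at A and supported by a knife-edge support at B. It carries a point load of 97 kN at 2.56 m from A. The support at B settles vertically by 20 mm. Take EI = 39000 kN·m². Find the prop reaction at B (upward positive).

Remove the prop at B; the released (primary) structure is a cantilever built in at A.
Deflection at B on the released cantilever, summing each load's contribution:
  point load 97 at a = 2.56: Pa²(3L − a)/(6EI) = 1763/EI
Tip deflection under a unit load at B: L³/(3EI) = 87.38/EI.
With EI = 39000 kN·m²: δ_0 = 0.045205 m and δ_{BB} = 0.002241 m/kN.
Compatibility — the beam at B must follow the support down by 0.02 m: δ_0 − R_B·δ_{BB} = 0.02, so R_B = (0.045205 − 0.02)/0.002241 = 11.25 kN.

R_B = 11.25 kN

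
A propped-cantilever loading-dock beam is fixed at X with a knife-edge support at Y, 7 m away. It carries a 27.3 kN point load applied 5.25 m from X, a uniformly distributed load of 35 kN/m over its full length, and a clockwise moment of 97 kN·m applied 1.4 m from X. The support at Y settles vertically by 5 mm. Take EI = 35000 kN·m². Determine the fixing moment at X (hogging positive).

Choose R_Y as the redundant. The primary structure is the cantilever fixed at X.
Downward deflection at the released point Y due to the loads:
  point load 27.3 at a = 5.25: Pa²(3L − a)/(6EI) = 1975/EI
  UDL 35: wL⁴/(8EI) = 10504/EI
  clockwise couple 97 at a = 1.4: M₀a(2L − a)/(2EI) = 855.5/EI
  δ_0 = 13335/EI
Tip deflection under a unit load at Y: L³/(3EI) = 114.3/EI.
With EI = 35000 kN·m²: δ_0 = 0.381 m and δ_{YY} = 0.003267 m/kN.
Compatibility — the beam at Y must follow the support down by 0.005 m: δ_0 − R_Y·δ_{YY} = 0.005, so R_Y = (0.381 − 0.005)/0.003267 = 115.1 kN.
Moment equilibrium about X: M_X = Σ(load moments about X) − R_Y·L = 1098 − 115.1×7 = 292.1 kN·m.

M_X = 292.1 kN·m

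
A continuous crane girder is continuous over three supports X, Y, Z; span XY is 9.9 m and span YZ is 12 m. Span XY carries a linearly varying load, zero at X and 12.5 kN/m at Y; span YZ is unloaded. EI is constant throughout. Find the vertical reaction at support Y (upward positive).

Release continuity at Y by inserting a hinge; the redundant is the internal moment M_Y. The primary structure is two simply-supported spans XY and YZ.
End slopes at the hinge Y, treating each span as simply supported:
  span XY: triangular load, peak 12.5: w₀L³/(45EI) = 269.5/EI
  relative rotation θ_0 = (269.5 + 0)/EI = 269.5/EI
A unit hogging moment at Y produces rotation L₁/(3EI) + L₂/(3EI) = 7.3/EI.
Compatibility: M_Y·(L₁+L₂)/(3EI) = θ_0, giving M_Y = 36.92 kN·m (hogging).
Span XY, ΣM about X with M_Y applied at Y: R_Y^{XY}·9.9 = 408.4 + 36.92, so R_Y^{XY} = 44.98 kN and R_X = 61.88 − 44.98 = 16.9 kN.
Span YZ, ΣM about Z: R_Y^{YZ}·12 = 0 + 36.92, so R_Y^{YZ} = 3.077 kN and R_Z = 0 − 3.077 = -3.077 kN.
R_Y = 44.98 + 3.077 = 48.06 kN.

R_Y = 48.06 kN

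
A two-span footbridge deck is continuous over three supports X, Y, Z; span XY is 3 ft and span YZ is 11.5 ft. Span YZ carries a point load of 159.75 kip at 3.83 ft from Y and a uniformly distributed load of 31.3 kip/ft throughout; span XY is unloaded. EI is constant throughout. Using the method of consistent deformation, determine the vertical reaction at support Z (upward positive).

R_Z = 174 kip

Take M_Y as the redundant. Released structure: two simple spans XY and YZ with a hinge at Y.
End slopes at the hinge Y, treating each span as simply supported:
  span YZ: point load 159.75 at a = 3.83: Pab(L + b)/(6LEI) = 1304/EI
  span YZ: UDL 31.3: wL³/(24EI) = 1983/EI
  relative rotation θ_0 = (0 + 3287)/EI = 3287/EI
A unit hogging moment at Y produces rotation L₁/(3EI) + L₂/(3EI) = 4.833/EI.
Slope continuity at Y: θ_0 = M_Y·4.833/EI, so M_Y = 3287/4.833 = 680.1 kip·ft (hogging).
Span YZ, ΣM about Z: R_Y^{YZ}·11.5 = 3295 + 680.1, so R_Y^{YZ} = 345.7 kip and R_Z = 519.7 − 345.7 = 174 kip.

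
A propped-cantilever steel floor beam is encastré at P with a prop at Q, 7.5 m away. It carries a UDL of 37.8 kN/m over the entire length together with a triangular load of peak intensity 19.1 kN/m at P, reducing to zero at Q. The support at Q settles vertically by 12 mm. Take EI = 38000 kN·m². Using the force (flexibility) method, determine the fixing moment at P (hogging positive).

Release the roller at Q. Primary structure: cantilever fixed at P.
Downward deflection at the released point Q due to the loads:
  UDL 37.8: wL⁴/(8EI) = 14950/EI
  triangular load, peak 19.1 at the fixed end: w₀L⁴/(30EI) = 2014/EI
  δ_0 = 16965/EI
Flexibility coefficient — unit upward force at Q: δ_{QQ} = L³/(3EI) = 140.6/EI.
With EI = 38000 kN·m²: δ_0 = 0.44644 m and δ_{QQ} = 0.003701 m/kN.
Compatibility — the beam at Q must follow the support down by 0.012 m: δ_0 − R_Q·δ_{QQ} = 0.012, so R_Q = (0.44644 − 0.012)/0.003701 = 117.4 kN.
Moment equilibrium about P: M_P = Σ(load moments about P) − R_Q·L = 1242 − 117.4×7.5 = 361.7 kN·m.

M_P = 361.7 kN·m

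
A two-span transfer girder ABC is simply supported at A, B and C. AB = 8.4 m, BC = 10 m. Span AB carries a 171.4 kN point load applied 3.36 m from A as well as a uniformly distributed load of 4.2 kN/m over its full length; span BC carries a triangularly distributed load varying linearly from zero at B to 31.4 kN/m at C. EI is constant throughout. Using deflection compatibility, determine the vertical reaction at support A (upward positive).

Take M_B as the redundant. Released structure: two simple spans AB and BC with a hinge at B.
End slopes at the hinge B, treating each span as simply supported:
  span AB: point load 171.4 at a = 3.36: Pab(L + a)/(6LEI) = 677.3/EI
  span AB: UDL 4.2: wL³/(24EI) = 103.7/EI
  span BC: triangular load, peak 31.4: 7w₀L³/(360EI) = 610.6/EI
  relative rotation θ_0 = (781 + 610.6)/EI = 1392/EI
A unit hogging moment at B produces rotation L₁/(3EI) + L₂/(3EI) = 6.133/EI.
Slope continuity at B: θ_0 = M_B·6.133/EI, so M_B = 1392/6.133 = 226.9 kN·m (hogging).
Span AB, ΣM about A with M_B applied at B: R_B^{AB}·8.4 = 724.1 + 226.9, so R_B^{AB} = 113.2 kN and R_A = 206.7 − 113.2 = 93.47 kN.

R_A = 93.47 kN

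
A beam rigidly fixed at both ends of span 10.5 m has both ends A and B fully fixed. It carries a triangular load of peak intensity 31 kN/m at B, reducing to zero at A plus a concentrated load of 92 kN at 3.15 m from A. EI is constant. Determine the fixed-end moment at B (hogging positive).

M_B = 231.7 kN·m

Take the two fixed-end moments M_A, M_B as redundants; the released structure is the simple span AB.
Simple-span end rotations at A and B under the given loads:
  at A: triangular load, peak 31: 7w₀L³/(360EI) = 697.8/EI
  at B: triangular load, peak 31: w₀L³/(45EI) = 797.5/EI
  at A: point load 92 at a = 3.15: Pab(L + b)/(6LEI) = 603.5/EI
  at B: point load 92 at a = 3.15: Pab(L + a)/(6LEI) = 461.5/EI
  θ_A0 = 1301/EI,  θ_B0 = 1259/EI
Flexibility coefficients: a unit moment at one end gives L/(3EI) there and L/(6EI) at the far end, so f₁₁ = f₂₂ = 3.5/EI and f₁₂ = f₂₁ = 1.75/EI.
Compatibility — zero rotation at each built-in end:
  3.5 M_A + 1.75 M_B = 1301
  1.75 M_A + 3.5 M_B = 1259
Solving the pair gives M_A = 255.9 kN·m and M_B = 231.7 kN·m (hogging).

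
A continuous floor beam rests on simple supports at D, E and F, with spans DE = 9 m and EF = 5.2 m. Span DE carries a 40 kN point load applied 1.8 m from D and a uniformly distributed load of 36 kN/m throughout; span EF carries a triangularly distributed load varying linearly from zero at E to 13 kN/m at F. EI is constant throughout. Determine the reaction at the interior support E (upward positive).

R_E = 260.3 kN

Insert a hinge at E; M_E is the redundant, and each span becomes simply supported.
Discontinuity in slope at E on the released structure — sum the simple-span end rotations:
  span DE: point load 40 at a = 1.8: Pab(L + a)/(6LEI) = 103.7/EI
  span DE: UDL 36: wL³/(24EI) = 1094/EI
  span EF: triangular load, peak 13: 7w₀L³/(360EI) = 35.54/EI
  relative rotation θ_0 = (1197 + 35.54)/EI = 1233/EI
A unit hogging moment at E produces rotation L₁/(3EI) + L₂/(3EI) = 4.733/EI.
Slope continuity at E: θ_0 = M_E·4.733/EI, so M_E = 1233/4.733 = 260.4 kN·m (hogging).
Span DE, ΣM about D with M_E applied at E: R_E^{DE}·9 = 1530 + 260.4, so R_E^{DE} = 198.9 kN and R_D = 364 − 198.9 = 165.1 kN.
Span EF, ΣM about F: R_E^{EF}·5.2 = 58.59 + 260.4, so R_E^{EF} = 61.35 kN and R_F = 33.8 − 61.35 = -27.55 kN.
R_E = 198.9 + 61.35 = 260.3 kN.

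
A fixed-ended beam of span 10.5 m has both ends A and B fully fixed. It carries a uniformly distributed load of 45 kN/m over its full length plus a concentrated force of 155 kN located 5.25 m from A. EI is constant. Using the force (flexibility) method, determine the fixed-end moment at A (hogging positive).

Release both end moments; the primary structure is a simply-supported span AB with redundants M_A and M_B.
On the primary (simply-supported) span, the end slopes from the loading are:
  at A: UDL 45: wL³/(24EI) = 2171/EI
  at B: UDL 45: wL³/(24EI) = 2171/EI
  at A: point load 155 at a = 5.25: Pab(L + b)/(6LEI) = 1068/EI
  at B: point load 155 at a = 5.25: Pab(L + a)/(6LEI) = 1068/EI
  θ_A0 = 3239/EI,  θ_B0 = 3239/EI
Flexibility coefficients: a unit moment at one end gives L/(3EI) there and L/(6EI) at the far end, so f₁₁ = f₂₂ = 3.5/EI and f₁₂ = f₂₁ = 1.75/EI.
Compatibility — zero rotation at each built-in end:
  3.5 M_A + 1.75 M_B = 3239
  1.75 M_A + 3.5 M_B = 3239
Solving the pair gives M_A = 616.9 kN·m and M_B = 616.9 kN·m (hogging).

M_A = 616.9 kN·m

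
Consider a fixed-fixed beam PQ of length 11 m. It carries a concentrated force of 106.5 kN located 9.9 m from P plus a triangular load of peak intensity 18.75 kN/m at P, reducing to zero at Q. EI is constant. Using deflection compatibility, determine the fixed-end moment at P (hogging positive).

M_P = 124 kN·m

Release both end moments; the primary structure is a simply-supported span PQ with redundants M_P and M_Q.
Simple-span end rotations at P and Q under the given loads:
  at P: point load 106.5 at a = 9.9: Pab(L + b)/(6LEI) = 212.6/EI
  at Q: point load 106.5 at a = 9.9: Pab(L + a)/(6LEI) = 367.3/EI
  at P: triangular load, peak 18.75: w₀L³/(45EI) = 554.6/EI
  at Q: triangular load, peak 18.75: 7w₀L³/(360EI) = 485.3/EI
  θ_P0 = 767.2/EI,  θ_Q0 = 852.5/EI
Flexibility coefficients: a unit moment at one end gives L/(3EI) there and L/(6EI) at the far end, so f₁₁ = f₂₂ = 3.667/EI and f₁₂ = f₂₁ = 1.833/EI.
Compatibility — zero rotation at each built-in end:
  3.667 M_P + 1.833 M_Q = 767.2
  1.833 M_P + 3.667 M_Q = 852.5
Solving the pair gives M_P = 124 kN·m and M_Q = 170.5 kN·m (hogging).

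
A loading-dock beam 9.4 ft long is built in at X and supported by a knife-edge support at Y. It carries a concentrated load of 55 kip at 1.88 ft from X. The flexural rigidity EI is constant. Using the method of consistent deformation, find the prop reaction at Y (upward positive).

Take the reaction at Y as the redundant and release it; the primary structure is a cantilever fixed at X.
Deflection at Y on the released cantilever, summing each load's contribution:
  point load 55 at a = 1.88: Pa²(3L − a)/(6EI) = 852.7/EI
Tip deflection under a unit load at Y: L³/(3EI) = 276.9/EI.
Compatibility at Y: δ_0 − R_Y·δ_{YY} = 0, so R_Y = 852.7/276.9 = 3.08 kip.

R_Y = 3.08 kip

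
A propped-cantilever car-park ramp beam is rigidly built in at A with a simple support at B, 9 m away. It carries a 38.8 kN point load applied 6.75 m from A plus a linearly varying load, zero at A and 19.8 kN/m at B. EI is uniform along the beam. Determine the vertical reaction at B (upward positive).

Choose R_B as the redundant. The primary structure is the cantilever fixed at A.
Primary-structure tip deflection at B by superposition:
  point load 38.8 at a = 6.75: Pa²(3L − a)/(6EI) = 5966/EI
  triangular load, peak 19.8 at the free end: 11w₀L⁴/(120EI) = 11908/EI
  δ_0 = 17875/EI
Tip deflection under a unit load at B: L³/(3EI) = 243/EI.
The prop prevents deflection at B: R_B = δ_0/δ_{BB} = 17875/243 = 73.56 kN.

R_B = 73.56 kN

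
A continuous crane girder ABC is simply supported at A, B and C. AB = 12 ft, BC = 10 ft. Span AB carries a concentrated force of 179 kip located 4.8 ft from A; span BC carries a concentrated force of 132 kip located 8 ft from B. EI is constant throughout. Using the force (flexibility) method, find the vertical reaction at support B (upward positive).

Release continuity at B by inserting a hinge; the redundant is the internal moment M_B. The primary structure is two simply-supported spans AB and BC.
Discontinuity in slope at B on the released structure — sum the simple-span end rotations:
  span AB: point load 179 at a = 4.8: Pab(L + a)/(6LEI) = 1443/EI
  span BC: point load 132 at a = 8: Pab(L + b)/(6LEI) = 422.4/EI
  relative rotation θ_0 = (1443 + 422.4)/EI = 1866/EI
A unit hogging moment at B produces rotation L₁/(3EI) + L₂/(3EI) = 7.333/EI.
Slope continuity at B: θ_0 = M_B·7.333/EI, so M_B = 1866/7.333 = 254.4 kip·ft (hogging).
Span AB, ΣM about A with M_B applied at B: R_B^{AB}·12 = 859.2 + 254.4, so R_B^{AB} = 92.8 kip and R_A = 179 − 92.8 = 86.2 kip.
Span BC, ΣM about C: R_B^{BC}·10 = 264 + 254.4, so R_B^{BC} = 51.84 kip and R_C = 132 − 51.84 = 80.16 kip.
R_B = 92.8 + 51.84 = 144.6 kip.

R_B = 144.6 kip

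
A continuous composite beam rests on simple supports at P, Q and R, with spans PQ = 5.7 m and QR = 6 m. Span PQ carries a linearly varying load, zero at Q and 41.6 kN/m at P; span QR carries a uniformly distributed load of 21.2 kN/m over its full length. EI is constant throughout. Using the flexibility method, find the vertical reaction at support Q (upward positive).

Take M_Q as the redundant. Released structure: two simple spans PQ and QR with a hinge at Q.
Rotations at Q on the released spans (each span's end-slope, ×1/EI):
  span PQ: triangular load, peak 41.6: 7w₀L³/(360EI) = 149.8/EI
  span QR: UDL 21.2: wL³/(24EI) = 190.8/EI
  relative rotation θ_0 = (149.8 + 190.8)/EI = 340.6/EI
A unit hogging moment at Q produces rotation L₁/(3EI) + L₂/(3EI) = 3.9/EI.
Slope continuity at Q: θ_0 = M_Q·3.9/EI, so M_Q = 340.6/3.9 = 87.33 kN·m (hogging).
Span PQ, ΣM about P with M_Q applied at Q: R_Q^{PQ}·5.7 = 225.3 + 87.33, so R_Q^{PQ} = 54.84 kN and R_P = 118.6 − 54.84 = 63.72 kN.
Span QR, ΣM about R: R_Q^{QR}·6 = 381.6 + 87.33, so R_Q^{QR} = 78.16 kN and R_R = 127.2 − 78.16 = 49.04 kN.
R_Q = 54.84 + 78.16 = 133 kN.

R_Q = 133 kN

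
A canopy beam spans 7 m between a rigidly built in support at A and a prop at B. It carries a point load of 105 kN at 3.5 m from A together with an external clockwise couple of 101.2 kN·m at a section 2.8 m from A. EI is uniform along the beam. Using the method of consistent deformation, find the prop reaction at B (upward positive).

Remove the prop at B; the released (primary) structure is a cantilever built in at A.
Deflection at B on the released cantilever, summing each load's contribution:
  point load 105 at a = 3.5: Pa²(3L − a)/(6EI) = 3752/EI
  clockwise couple 101.2 at a = 2.8: M₀a(2L − a)/(2EI) = 1587/EI
  δ_0 = 5338/EI
Flexibility coefficient — unit upward force at B: δ_{BB} = L³/(3EI) = 114.3/EI.
The prop prevents deflection at B: R_B = δ_0/δ_{BB} = 5338/114.3 = 46.69 kN.

R_B = 46.69 kN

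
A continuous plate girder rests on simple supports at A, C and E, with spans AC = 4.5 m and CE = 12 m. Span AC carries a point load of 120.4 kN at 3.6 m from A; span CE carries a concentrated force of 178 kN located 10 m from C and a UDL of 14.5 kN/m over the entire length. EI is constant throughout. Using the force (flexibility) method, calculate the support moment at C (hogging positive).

M_C = 337 kN·m

Take M_C as the redundant. Released structure: two simple spans AC and CE with a hinge at C.
Discontinuity in slope at C on the released structure — sum the simple-span end rotations:
  span AC: point load 120.4 at a = 3.6: Pab(L + a)/(6LEI) = 117/EI
  span CE: point load 178 at a = 10: Pab(L + b)/(6LEI) = 692.2/EI
  span CE: UDL 14.5: wL³/(24EI) = 1044/EI
  relative rotation θ_0 = (117 + 1736)/EI = 1853/EI
A unit hogging moment at C produces rotation L₁/(3EI) + L₂/(3EI) = 5.5/EI.
Slope continuity at C: θ_0 = M_C·5.5/EI, so M_C = 1853/5.5 = 337 kN·m (hogging).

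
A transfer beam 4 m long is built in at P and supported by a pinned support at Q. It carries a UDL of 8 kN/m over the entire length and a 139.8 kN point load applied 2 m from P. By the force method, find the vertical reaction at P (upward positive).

R_P = 116.1 kN

Take the reaction at Q as the redundant and release it; the primary structure is a cantilever fixed at P.
Downward deflection at the released point Q due to the loads:
  UDL 8: wL⁴/(8EI) = 256/EI
  point load 139.8 at a = 2: Pa²(3L − a)/(6EI) = 932/EI
  δ_0 = 1188/EI
Flexibility coefficient — unit upward force at Q: δ_{QQ} = L³/(3EI) = 21.33/EI.
Compatibility at Q: δ_0 − R_Q·δ_{QQ} = 0, so R_Q = 1188/21.33 = 55.69 kN.
Vertical equilibrium: R_P = ΣP − R_Q = 171.8 − 55.69 = 116.1 kN.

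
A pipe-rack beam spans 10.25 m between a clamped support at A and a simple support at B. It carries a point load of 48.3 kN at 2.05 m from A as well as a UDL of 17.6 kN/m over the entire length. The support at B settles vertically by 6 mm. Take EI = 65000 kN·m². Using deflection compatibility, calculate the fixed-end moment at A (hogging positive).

M_A = 313.6 kN·m

Take the reaction at B as the redundant and release it; the primary structure is a cantilever fixed at A.
Deflection at B on the released cantilever, summing each load's contribution:
  point load 48.3 at a = 2.05: Pa²(3L − a)/(6EI) = 970.9/EI
  UDL 17.6: wL⁴/(8EI) = 24284/EI
  δ_0 = 25255/EI
Tip deflection under a unit load at B: L³/(3EI) = 359/EI.
With EI = 65000 kN·m²: δ_0 = 0.38854 m and δ_{BB} = 0.005523 m/kN.
Compatibility — the beam at B must follow the support down by 0.006 m: δ_0 − R_B·δ_{BB} = 0.006, so R_B = (0.38854 − 0.006)/0.005523 = 69.27 kN.
Moment equilibrium about A: M_A = Σ(load moments about A) − R_B·L = 1024 − 69.27×10.25 = 313.6 kN·m.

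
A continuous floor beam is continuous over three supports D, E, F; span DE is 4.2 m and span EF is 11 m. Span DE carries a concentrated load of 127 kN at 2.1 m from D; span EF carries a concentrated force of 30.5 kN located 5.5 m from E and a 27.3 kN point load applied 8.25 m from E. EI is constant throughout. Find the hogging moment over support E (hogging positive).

M_E = 98.63 kN·m

Release continuity at E by inserting a hinge; the redundant is the internal moment M_E. The primary structure is two simply-supported spans DE and EF.
Rotations at E on the released spans (each span's end-slope, ×1/EI):
  span DE: point load 127 at a = 2.1: Pab(L + a)/(6LEI) = 140/EI
  span EF: point load 30.5 at a = 5.5: Pab(L + b)/(6LEI) = 230.7/EI
  span EF: point load 27.3 at a = 8.25: Pab(L + b)/(6LEI) = 129/EI
  relative rotation θ_0 = (140 + 359.7)/EI = 499.7/EI
A unit hogging moment at E produces rotation L₁/(3EI) + L₂/(3EI) = 5.067/EI.
Slope continuity at E: θ_0 = M_E·5.067/EI, so M_E = 499.7/5.067 = 98.63 kN·m (hogging).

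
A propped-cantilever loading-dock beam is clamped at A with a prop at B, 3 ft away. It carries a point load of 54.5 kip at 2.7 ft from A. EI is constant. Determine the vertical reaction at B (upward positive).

R_B = 46.35 kip

Release the roller at B. Primary structure: cantilever fixed at A.
Free-end deflection of the primary structure under the applied loading (downward +):
  point load 54.5 at a = 2.7: Pa²(3L − a)/(6EI) = 417.2/EI
Tip deflection under a unit load at B: L³/(3EI) = 9/EI.
The prop prevents deflection at B: R_B = δ_0/δ_{BB} = 417.2/9 = 46.35 kip.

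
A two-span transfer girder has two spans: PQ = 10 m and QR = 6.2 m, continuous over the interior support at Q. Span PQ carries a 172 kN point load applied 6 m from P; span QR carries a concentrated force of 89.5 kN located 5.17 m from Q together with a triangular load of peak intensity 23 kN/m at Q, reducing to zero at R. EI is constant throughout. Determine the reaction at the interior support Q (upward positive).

Release continuity at Q by inserting a hinge; the redundant is the internal moment M_Q. The primary structure is two simply-supported spans PQ and QR.
Rotations at Q on the released spans (each span's end-slope, ×1/EI):
  span PQ: point load 172 at a = 6: Pab(L + a)/(6LEI) = 1101/EI
  span QR: point load 89.5 at a = 5.17: Pab(L + b)/(6LEI) = 92.63/EI
  span QR: triangular load, peak 23: w₀L³/(45EI) = 121.8/EI
  relative rotation θ_0 = (1101 + 214.4)/EI = 1315/EI
A unit hogging moment at Q produces rotation L₁/(3EI) + L₂/(3EI) = 5.4/EI.
Compatibility: M_Q·(L₁+L₂)/(3EI) = θ_0, giving M_Q = 243.6 kN·m (hogging).
Span PQ, ΣM about P with M_Q applied at Q: R_Q^{PQ}·10 = 1032 + 243.6, so R_Q^{PQ} = 127.6 kN and R_P = 172 − 127.6 = 44.44 kN.
Span QR, ΣM about R: R_Q^{QR}·6.2 = 386.9 + 243.6, so R_Q^{QR} = 101.7 kN and R_R = 160.8 − 101.7 = 59.11 kN.
R_Q = 127.6 + 101.7 = 229.2 kN.

R_Q = 229.2 kN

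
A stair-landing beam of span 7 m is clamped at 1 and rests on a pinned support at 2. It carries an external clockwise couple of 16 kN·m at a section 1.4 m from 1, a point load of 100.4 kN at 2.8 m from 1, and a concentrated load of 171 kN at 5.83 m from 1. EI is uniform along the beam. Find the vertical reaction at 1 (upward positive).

R_1 = 120.8 kN

Choose R_2 as the redundant. The primary structure is the cantilever fixed at 1.
Free-end deflection of the primary structure under the applied loading (downward +):
  clockwise couple 16 at a = 1.4: M₀a(2L − a)/(2EI) = 141.1/EI
  point load 100.4 at a = 2.8: Pa²(3L − a)/(6EI) = 2388/EI
  point load 171 at a = 5.83: Pa²(3L − a)/(6EI) = 14695/EI
  δ_0 = 17224/EI
Flexibility coefficient — unit upward force at 2: δ_{22} = L³/(3EI) = 114.3/EI.
Compatibility at 2: δ_0 − R_2·δ_{22} = 0, so R_2 = 17224/114.3 = 150.6 kN.
Vertical equilibrium: R_1 = ΣP − R_2 = 271.4 − 150.6 = 120.8 kN.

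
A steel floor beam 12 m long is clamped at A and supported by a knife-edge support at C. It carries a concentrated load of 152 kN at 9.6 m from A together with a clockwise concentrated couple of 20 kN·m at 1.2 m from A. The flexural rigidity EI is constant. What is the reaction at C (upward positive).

R_C = 107.5 kN

Release the roller at C. Primary structure: cantilever fixed at A.
Deflection at C on the released cantilever, summing each load's contribution:
  point load 152 at a = 9.6: Pa²(3L − a)/(6EI) = 61637/EI
  clockwise couple 20 at a = 1.2: M₀a(2L − a)/(2EI) = 273.6/EI
  δ_0 = 61910/EI
Flexibility coefficient — unit upward force at C: δ_{CC} = L³/(3EI) = 576/EI.
Compatibility at C: δ_0 − R_C·δ_{CC} = 0, so R_C = 61910/576 = 107.5 kN.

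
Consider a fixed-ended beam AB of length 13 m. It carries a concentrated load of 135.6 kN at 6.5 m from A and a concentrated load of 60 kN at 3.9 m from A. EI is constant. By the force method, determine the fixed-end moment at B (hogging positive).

Take the two fixed-end moments M_A, M_B as redundants; the released structure is the simple span AB.
Simple-span end rotations at A and B under the given loads:
  at A: point load 135.6 at a = 6.5: Pab(L + b)/(6LEI) = 1432/EI
  at B: point load 135.6 at a = 6.5: Pab(L + a)/(6LEI) = 1432/EI
  at A: point load 60 at a = 3.9: Pab(L + b)/(6LEI) = 603.3/EI
  at B: point load 60 at a = 3.9: Pab(L + a)/(6LEI) = 461.4/EI
  θ_A0 = 2036/EI,  θ_B0 = 1894/EI
Flexibility coefficients: a unit moment at one end gives L/(3EI) there and L/(6EI) at the far end, so f₁₁ = f₂₂ = 4.333/EI and f₁₂ = f₂₁ = 2.167/EI.
Compatibility — zero rotation at each built-in end:
  4.333 M_A + 2.167 M_B = 2036
  2.167 M_A + 4.333 M_B = 1894
Solving the pair gives M_A = 335 kN·m and M_B = 269.5 kN·m (hogging).

M_B = 269.5 kN·m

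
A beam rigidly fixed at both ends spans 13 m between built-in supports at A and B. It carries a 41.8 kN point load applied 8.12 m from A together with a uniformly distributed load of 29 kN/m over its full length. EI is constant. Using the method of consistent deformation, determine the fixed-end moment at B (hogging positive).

M_B = 488 kN·m

Release both end moments; the primary structure is a simply-supported span AB with redundants M_A and M_B.
Simple-span end rotations at A and B under the given loads:
  at A: point load 41.8 at a = 8.12: Pab(L + b)/(6LEI) = 379.7/EI
  at B: point load 41.8 at a = 8.12: Pab(L + a)/(6LEI) = 448.5/EI
  at A: UDL 29: wL³/(24EI) = 2655/EI
  at B: UDL 29: wL³/(24EI) = 2655/EI
  θ_A0 = 3034/EI,  θ_B0 = 3103/EI
Flexibility coefficients: a unit moment at one end gives L/(3EI) there and L/(6EI) at the far end, so f₁₁ = f₂₂ = 4.333/EI and f₁₂ = f₂₁ = 2.167/EI.
Compatibility — zero rotation at each built-in end:
  4.333 M_A + 2.167 M_B = 3034
  2.167 M_A + 4.333 M_B = 3103
Solving the pair gives M_A = 456.2 kN·m and M_B = 488 kN·m (hogging).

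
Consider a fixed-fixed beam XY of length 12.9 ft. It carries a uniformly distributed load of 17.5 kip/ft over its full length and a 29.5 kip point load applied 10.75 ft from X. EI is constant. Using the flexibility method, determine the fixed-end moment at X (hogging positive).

Take the two fixed-end moments M_X, M_Y as redundants; the released structure is the simple span XY.
End rotations of the released simple span under the applied load (×1/EI):
  at X: UDL 17.5: wL³/(24EI) = 1565/EI
  at Y: UDL 17.5: wL³/(24EI) = 1565/EI
  at X: point load 29.5 at a = 10.75: Pab(L + b)/(6LEI) = 132.6/EI
  at Y: point load 29.5 at a = 10.75: Pab(L + a)/(6LEI) = 208.3/EI
  θ_X0 = 1698/EI,  θ_Y0 = 1774/EI
Flexibility coefficients: a unit moment at one end gives L/(3EI) there and L/(6EI) at the far end, so f₁₁ = f₂₂ = 4.3/EI and f₁₂ = f₂₁ = 2.15/EI.
Compatibility — zero rotation at each built-in end:
  4.3 M_X + 2.15 M_Y = 1698
  2.15 M_X + 4.3 M_Y = 1774
Solving the pair gives M_X = 251.5 kip·ft and M_Y = 286.7 kip·ft (hogging).

M_X = 251.5 kip·ft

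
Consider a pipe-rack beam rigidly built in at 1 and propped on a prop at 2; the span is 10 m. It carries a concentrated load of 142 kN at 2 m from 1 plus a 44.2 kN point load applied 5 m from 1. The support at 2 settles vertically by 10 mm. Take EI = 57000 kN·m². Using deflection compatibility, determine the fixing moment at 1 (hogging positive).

Take the reaction at 2 as the redundant and release it; the primary structure is a cantilever fixed at 1.
Free-end deflection of the primary structure under the applied loading (downward +):
  point load 142 at a = 2: Pa²(3L − a)/(6EI) = 2651/EI
  point load 44.2 at a = 5: Pa²(3L − a)/(6EI) = 4604/EI
  δ_0 = 7255/EI
Flexibility coefficient — unit upward force at 2: δ_{22} = L³/(3EI) = 333.3/EI.
With EI = 57000 kN·m²: δ_0 = 0.12728 m and δ_{22} = 0.005848 m/kN.
Compatibility — the beam at 2 must follow the support down by 0.01 m: δ_0 − R_2·δ_{22} = 0.01, so R_2 = (0.12728 − 0.01)/0.005848 = 20.05 kN.
Moment equilibrium about 1: M_1 = Σ(load moments about 1) − R_2·L = 505 − 20.05×10 = 304.5 kN·m.

M_1 = 304.5 kN·m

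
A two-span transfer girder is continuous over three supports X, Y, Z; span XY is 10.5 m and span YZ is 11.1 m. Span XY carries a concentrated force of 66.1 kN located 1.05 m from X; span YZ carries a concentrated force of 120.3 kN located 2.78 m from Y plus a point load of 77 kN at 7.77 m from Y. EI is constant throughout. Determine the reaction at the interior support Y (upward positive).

R_Y = 155 kN

Release continuity at Y by inserting a hinge; the redundant is the internal moment M_Y. The primary structure is two simply-supported spans XY and YZ.
Rotations at Y on the released spans (each span's end-slope, ×1/EI):
  span XY: point load 66.1 at a = 1.05: Pab(L + a)/(6LEI) = 120.2/EI
  span YZ: point load 120.3 at a = 2.78: Pab(L + b)/(6LEI) = 811.4/EI
  span YZ: point load 77 at a = 7.77: Pab(L + b)/(6LEI) = 431.7/EI
  relative rotation θ_0 = (120.2 + 1243)/EI = 1363/EI
A unit hogging moment at Y produces rotation L₁/(3EI) + L₂/(3EI) = 7.2/EI.
Slope continuity at Y: θ_0 = M_Y·7.2/EI, so M_Y = 1363/7.2 = 189.3 kN·m (hogging).
Span XY, ΣM about X with M_Y applied at Y: R_Y^{XY}·10.5 = 69.41 + 189.3, so R_Y^{XY} = 24.64 kN and R_X = 66.1 − 24.64 = 41.46 kN.
Span YZ, ΣM about Z: R_Y^{YZ}·11.1 = 1257 + 189.3, so R_Y^{YZ} = 130.3 kN and R_Z = 197.3 − 130.3 = 66.97 kN.
R_Y = 24.64 + 130.3 = 155 kN.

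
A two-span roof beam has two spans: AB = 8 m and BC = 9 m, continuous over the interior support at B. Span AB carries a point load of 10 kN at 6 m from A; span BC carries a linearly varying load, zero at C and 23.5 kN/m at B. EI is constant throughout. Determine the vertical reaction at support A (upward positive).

R_A = -6.67 kN

Release continuity at B by inserting a hinge; the redundant is the internal moment M_B. The primary structure is two simply-supported spans AB and BC.
Discontinuity in slope at B on the released structure — sum the simple-span end rotations:
  span AB: point load 10 at a = 6: Pab(L + a)/(6LEI) = 35/EI
  span BC: triangular load, peak 23.5: w₀L³/(45EI) = 380.7/EI
  relative rotation θ_0 = (35 + 380.7)/EI = 415.7/EI
A unit hogging moment at B produces rotation L₁/(3EI) + L₂/(3EI) = 5.667/EI.
Slope continuity at B: θ_0 = M_B·5.667/EI, so M_B = 415.7/5.667 = 73.36 kN·m (hogging).
Span AB, ΣM about A with M_B applied at B: R_B^{AB}·8 = 60 + 73.36, so R_B^{AB} = 16.67 kN and R_A = 10 − 16.67 = -6.67 kN.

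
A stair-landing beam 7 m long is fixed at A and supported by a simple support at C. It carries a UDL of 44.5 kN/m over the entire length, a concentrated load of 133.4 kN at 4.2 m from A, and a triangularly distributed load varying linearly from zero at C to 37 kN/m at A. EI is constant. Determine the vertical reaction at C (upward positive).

R_C = 200.3 kN

Choose R_C as the redundant. The primary structure is the cantilever fixed at A.
Free-end deflection of the primary structure under the applied loading (downward +):
  UDL 44.5: wL⁴/(8EI) = 13356/EI
  point load 133.4 at a = 4.2: Pa²(3L − a)/(6EI) = 6589/EI
  triangular load, peak 37 at the fixed end: w₀L⁴/(30EI) = 2961/EI
  δ_0 = 22906/EI
Flexibility coefficient — unit upward force at C: δ_{CC} = L³/(3EI) = 114.3/EI.
Compatibility at C: δ_0 − R_C·δ_{CC} = 0, so R_C = 22906/114.3 = 200.3 kN.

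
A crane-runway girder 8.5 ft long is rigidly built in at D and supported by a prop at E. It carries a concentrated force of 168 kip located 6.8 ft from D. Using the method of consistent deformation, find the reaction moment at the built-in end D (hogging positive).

Choose R_E as the redundant. The primary structure is the cantilever fixed at D.
Primary-structure tip deflection at E by superposition:
  point load 168 at a = 6.8: Pa²(3L − a)/(6EI) = 24211/EI
Flexibility coefficient — unit upward force at E: δ_{EE} = L³/(3EI) = 204.7/EI.
The prop prevents deflection at E: R_E = δ_0/δ_{EE} = 24211/204.7 = 118.3 kip.
Moment equilibrium about D: M_D = Σ(load moments about D) − R_E·L = 1142 − 118.3×8.5 = 137.1 kip·ft.

M_D = 137.1 kip·ft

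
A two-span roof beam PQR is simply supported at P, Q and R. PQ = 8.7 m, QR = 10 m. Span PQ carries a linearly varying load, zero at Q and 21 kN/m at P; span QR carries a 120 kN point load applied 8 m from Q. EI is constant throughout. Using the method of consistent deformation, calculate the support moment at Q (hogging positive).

Take M_Q as the redundant. Released structure: two simple spans PQ and QR with a hinge at Q.
Rotations at Q on the released spans (each span's end-slope, ×1/EI):
  span PQ: triangular load, peak 21: 7w₀L³/(360EI) = 268.9/EI
  span QR: point load 120 at a = 8: Pab(L + b)/(6LEI) = 384/EI
  relative rotation θ_0 = (268.9 + 384)/EI = 652.9/EI
A unit hogging moment at Q produces rotation L₁/(3EI) + L₂/(3EI) = 6.233/EI.
Compatibility: M_Q·(L₁+L₂)/(3EI) = θ_0, giving M_Q = 104.7 kN·m (hogging).

M_Q = 104.7 kN·m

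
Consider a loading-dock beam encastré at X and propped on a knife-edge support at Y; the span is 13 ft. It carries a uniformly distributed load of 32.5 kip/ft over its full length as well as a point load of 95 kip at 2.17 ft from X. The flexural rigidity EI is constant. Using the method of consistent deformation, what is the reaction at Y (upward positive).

R_Y = 162.2 kip

Take the reaction at Y as the redundant and release it; the primary structure is a cantilever fixed at X.
Free-end deflection of the primary structure under the applied loading (downward +):
  UDL 32.5: wL⁴/(8EI) = 116029/EI
  point load 95 at a = 2.17: Pa²(3L − a)/(6EI) = 2746/EI
  δ_0 = 118775/EI
Flexibility coefficient — unit upward force at Y: δ_{YY} = L³/(3EI) = 732.3/EI.
The prop prevents deflection at Y: R_Y = δ_0/δ_{YY} = 118775/732.3 = 162.2 kip.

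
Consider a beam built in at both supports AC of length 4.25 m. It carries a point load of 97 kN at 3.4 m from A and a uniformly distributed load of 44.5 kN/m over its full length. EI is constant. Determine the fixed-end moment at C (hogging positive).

Release both end moments; the primary structure is a simply-supported span AC with redundants M_A and M_C.
End rotations of the released simple span under the applied load (×1/EI):
  at A: point load 97 at a = 3.4: Pab(L + b)/(6LEI) = 56.07/EI
  at C: point load 97 at a = 3.4: Pab(L + a)/(6LEI) = 84.1/EI
  at A: UDL 44.5: wL³/(24EI) = 142.3/EI
  at C: UDL 44.5: wL³/(24EI) = 142.3/EI
  θ_A0 = 198.4/EI,  θ_C0 = 226.4/EI
Flexibility coefficients: a unit moment at one end gives L/(3EI) there and L/(6EI) at the far end, so f₁₁ = f₂₂ = 1.417/EI and f₁₂ = f₂₁ = 0.7083/EI.
Compatibility — zero rotation at each built-in end:
  1.417 M_A + 0.7083 M_C = 198.4
  0.7083 M_A + 1.417 M_C = 226.4
Solving the pair gives M_A = 80.17 kN·m and M_C = 119.7 kN·m (hogging).

M_C = 119.7 kN·m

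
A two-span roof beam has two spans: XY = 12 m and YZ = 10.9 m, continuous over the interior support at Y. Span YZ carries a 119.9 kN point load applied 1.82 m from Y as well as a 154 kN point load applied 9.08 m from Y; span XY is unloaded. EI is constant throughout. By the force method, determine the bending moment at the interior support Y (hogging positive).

Insert a hinge at Y; M_Y is the redundant, and each span becomes simply supported.
Rotations at Y on the released spans (each span's end-slope, ×1/EI):
  span YZ: point load 119.9 at a = 1.82: Pab(L + b)/(6LEI) = 605.3/EI
  span YZ: point load 154 at a = 9.08: Pab(L + b)/(6LEI) = 495/EI
  relative rotation θ_0 = (0 + 1100)/EI = 1100/EI
A unit hogging moment at Y produces rotation L₁/(3EI) + L₂/(3EI) = 7.633/EI.
Slope continuity at Y: θ_0 = M_Y·7.633/EI, so M_Y = 1100/7.633 = 144.1 kN·m (hogging).

M_Y = 144.1 kN·m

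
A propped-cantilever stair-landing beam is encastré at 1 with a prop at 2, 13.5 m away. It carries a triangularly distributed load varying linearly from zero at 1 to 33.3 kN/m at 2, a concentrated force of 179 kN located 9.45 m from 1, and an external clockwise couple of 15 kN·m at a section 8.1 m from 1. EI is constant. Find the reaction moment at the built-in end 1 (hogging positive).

Take the reaction at 2 as the redundant and release it; the primary structure is a cantilever fixed at 1.
Free-end deflection of the primary structure under the applied loading (downward +):
  triangular load, peak 33.3 at the free end: 11w₀L⁴/(120EI) = 101389/EI
  point load 179 at a = 9.45: Pa²(3L − a)/(6EI) = 82723/EI
  clockwise couple 15 at a = 8.1: M₀a(2L − a)/(2EI) = 1148/EI
  δ_0 = 185260/EI
Flexibility coefficient — unit upward force at 2: δ_{22} = L³/(3EI) = 820.1/EI.
The prop prevents deflection at 2: R_2 = δ_0/δ_{22} = 185260/820.1 = 225.9 kN.
Moment equilibrium about 1: M_1 = Σ(load moments about 1) − R_2·L = 3730 − 225.9×13.5 = 680 kN·m.

M_1 = 680 kN·m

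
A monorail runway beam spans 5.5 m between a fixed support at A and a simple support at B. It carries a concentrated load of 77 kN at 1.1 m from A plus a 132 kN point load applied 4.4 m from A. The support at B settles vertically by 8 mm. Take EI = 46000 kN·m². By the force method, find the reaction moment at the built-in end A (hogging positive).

Release the roller at B. Primary structure: cantilever fixed at A.
Free-end deflection of the primary structure under the applied loading (downward +):
  point load 77 at a = 1.1: Pa²(3L − a)/(6EI) = 239.1/EI
  point load 132 at a = 4.4: Pa²(3L − a)/(6EI) = 5154/EI
  δ_0 = 5393/EI
Flexibility coefficient — unit upward force at B: δ_{BB} = L³/(3EI) = 55.46/EI.
With EI = 46000 kN·m²: δ_0 = 0.11723 m and δ_{BB} = 0.001206 m/kN.
Compatibility — the beam at B must follow the support down by 0.008 m: δ_0 − R_B·δ_{BB} = 0.008, so R_B = (0.11723 − 0.008)/0.001206 = 90.6 kN.
Moment equilibrium about A: M_A = Σ(load moments about A) − R_B·L = 665.5 − 90.6×5.5 = 167.2 kN·m.

M_A = 167.2 kN·m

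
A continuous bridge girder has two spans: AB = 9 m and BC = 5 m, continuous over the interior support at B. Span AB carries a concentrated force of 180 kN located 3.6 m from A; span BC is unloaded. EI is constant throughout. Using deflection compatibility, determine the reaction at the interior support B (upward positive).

R_B = 126.4 kN

Insert a hinge at B; M_B is the redundant, and each span becomes simply supported.
End slopes at the hinge B, treating each span as simply supported:
  span AB: point load 180 at a = 3.6: Pab(L + a)/(6LEI) = 816.5/EI
  relative rotation θ_0 = (816.5 + 0)/EI = 816.5/EI
A unit hogging moment at B produces rotation L₁/(3EI) + L₂/(3EI) = 4.667/EI.
Slope continuity at B: θ_0 = M_B·4.667/EI, so M_B = 816.5/4.667 = 175 kN·m (hogging).
Span AB, ΣM about A with M_B applied at B: R_B^{AB}·9 = 648 + 175, so R_B^{AB} = 91.44 kN and R_A = 180 − 91.44 = 88.56 kN.
Span BC, ΣM about C: R_B^{BC}·5 = 0 + 175, so R_B^{BC} = 34.99 kN and R_C = 0 − 34.99 = -34.99 kN.
R_B = 91.44 + 34.99 = 126.4 kN.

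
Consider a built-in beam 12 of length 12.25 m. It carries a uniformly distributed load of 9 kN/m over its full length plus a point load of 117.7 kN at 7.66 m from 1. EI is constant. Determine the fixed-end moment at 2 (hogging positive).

Take the two fixed-end moments M_1, M_2 as redundants; the released structure is the simple span 12.
Simple-span end rotations at 1 and 2 under the given loads:
  at 1: UDL 9: wL³/(24EI) = 689.3/EI
  at 2: UDL 9: wL³/(24EI) = 689.3/EI
  at 1: point load 117.7 at a = 7.66: Pab(L + b)/(6LEI) = 948.1/EI
  at 2: point load 117.7 at a = 7.66: Pab(L + a)/(6LEI) = 1121/EI
  θ_10 = 1637/EI,  θ_20 = 1810/EI
Flexibility coefficients: a unit moment at one end gives L/(3EI) there and L/(6EI) at the far end, so f₁₁ = f₂₂ = 4.083/EI and f₁₂ = f₂₁ = 2.042/EI.
Compatibility — zero rotation at each built-in end:
  4.083 M_1 + 2.042 M_2 = 1637
  2.042 M_1 + 4.083 M_2 = 1810
Solving the pair gives M_1 = 239.1 kN·m and M_2 = 323.8 kN·m (hogging).

M_2 = 323.8 kN·m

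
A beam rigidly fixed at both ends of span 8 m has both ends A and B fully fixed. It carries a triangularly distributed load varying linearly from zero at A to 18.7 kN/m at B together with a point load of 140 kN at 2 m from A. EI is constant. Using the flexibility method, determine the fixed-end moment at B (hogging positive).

M_B = 112.3 kN·m

Take the two fixed-end moments M_A, M_B as redundants; the released structure is the simple span AB.
On the primary (simply-supported) span, the end slopes from the loading are:
  at A: triangular load, peak 18.7: 7w₀L³/(360EI) = 186.2/EI
  at B: triangular load, peak 18.7: w₀L³/(45EI) = 212.8/EI
  at A: point load 140 at a = 2: Pab(L + b)/(6LEI) = 490/EI
  at B: point load 140 at a = 2: Pab(L + a)/(6LEI) = 350/EI
  θ_A0 = 676.2/EI,  θ_B0 = 562.8/EI
Flexibility coefficients: a unit moment at one end gives L/(3EI) there and L/(6EI) at the far end, so f₁₁ = f₂₂ = 2.667/EI and f₁₂ = f₂₁ = 1.333/EI.
Compatibility — zero rotation at each built-in end:
  2.667 M_A + 1.333 M_B = 676.2
  1.333 M_A + 2.667 M_B = 562.8
Solving the pair gives M_A = 197.4 kN·m and M_B = 112.3 kN·m (hogging).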